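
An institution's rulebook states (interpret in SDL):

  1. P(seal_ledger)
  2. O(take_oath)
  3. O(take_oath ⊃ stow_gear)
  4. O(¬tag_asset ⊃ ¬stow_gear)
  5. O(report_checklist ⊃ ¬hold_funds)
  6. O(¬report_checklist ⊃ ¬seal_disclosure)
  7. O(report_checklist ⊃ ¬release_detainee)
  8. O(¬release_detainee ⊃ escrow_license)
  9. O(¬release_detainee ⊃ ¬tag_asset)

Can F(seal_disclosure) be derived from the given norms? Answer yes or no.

Yes

Premise 2 states O(take_oath) outright.
Applying K to premise 3 (O(take_oath ⊃ stow_gear)) and O(take_oath) yields O(stow_gear).
The contrapositive of premise 4 (O(¬tag_asset ⊃ ¬stow_gear)) is O(stow_gear ⊃ tag_asset), and O(stow_gear) is already established, so O(tag_asset).
The contrapositive of premise 9 (O(¬release_detainee ⊃ ¬tag_asset)) is O(tag_asset ⊃ release_detainee), and O(tag_asset) is already established, so O(release_detainee).
Premise 7 is O(report_checklist ⊃ ¬release_detainee); contrapositively O(release_detainee ⊃ ¬report_checklist). Since O(release_detainee) holds, K gives O(¬report_checklist).
With premise 6, O(¬report_checklist ⊃ ¬seal_disclosure), the K-axiom yields O(¬seal_disclosure).
Premises 1, 5, 8 do not contribute to this derivation.
So O(¬seal_disclosure) holds, i.e. F(seal_disclosure). The claim follows.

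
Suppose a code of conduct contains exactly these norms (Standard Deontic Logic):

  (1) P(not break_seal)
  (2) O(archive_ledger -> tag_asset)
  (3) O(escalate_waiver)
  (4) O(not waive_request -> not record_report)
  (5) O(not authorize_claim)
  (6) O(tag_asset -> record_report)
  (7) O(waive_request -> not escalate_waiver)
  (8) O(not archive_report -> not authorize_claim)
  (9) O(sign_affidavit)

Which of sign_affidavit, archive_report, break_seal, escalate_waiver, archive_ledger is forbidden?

archive_ledger

Premise 3 states O(escalate_waiver) outright.
Premise 7 is O(waive_request -> not escalate_waiver); contrapositively O(escalate_waiver -> not waive_request). Since O(escalate_waiver) holds, K gives O(not waive_request).
Applying K to premise 4 (O(not waive_request -> not record_report)) and O(not waive_request) yields O(not record_report).
Premise 6, O(tag_asset -> record_report), contraposes to O(not record_report -> not tag_asset); with O(not record_report) we get O(not tag_asset).
Premise 2 is O(archive_ledger -> tag_asset); contrapositively O(not tag_asset -> not archive_ledger). Since O(not tag_asset) holds, K gives O(not archive_ledger).
So O(not archive_ledger) holds, i.e. archive_ledger is forbidden. None of the other listed options is forbidden under the premises.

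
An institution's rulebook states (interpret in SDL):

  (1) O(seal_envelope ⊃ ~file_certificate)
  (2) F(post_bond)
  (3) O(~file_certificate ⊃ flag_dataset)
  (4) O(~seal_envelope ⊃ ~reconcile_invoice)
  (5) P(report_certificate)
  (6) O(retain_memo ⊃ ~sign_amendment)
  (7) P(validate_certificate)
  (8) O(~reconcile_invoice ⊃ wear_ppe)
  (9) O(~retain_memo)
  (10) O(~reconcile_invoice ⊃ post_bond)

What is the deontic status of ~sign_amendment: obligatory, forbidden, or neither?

Neither

Premise 6 is O(retain_memo ⊃ ~sign_amendment), but O(retain_memo) is not derivable from the premises, so it does not yield O(~sign_amendment).
No premise or chain of K-axiom applications forces O(~sign_amendment), and none forces O(sign_amendment). So ~sign_amendment is neither obligatory nor forbidden under these norms.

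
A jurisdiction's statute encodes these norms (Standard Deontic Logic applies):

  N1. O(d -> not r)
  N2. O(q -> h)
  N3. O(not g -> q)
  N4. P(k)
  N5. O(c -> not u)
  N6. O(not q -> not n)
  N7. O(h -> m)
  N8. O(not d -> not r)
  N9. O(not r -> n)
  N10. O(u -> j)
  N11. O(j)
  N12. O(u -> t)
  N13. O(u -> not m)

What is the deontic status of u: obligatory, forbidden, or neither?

Premises 8 and 1 cover both cases: O(not d -> not r) and O(d -> not r). Since not d ∨ d is a tautology, O(not r) follows.
From O(not r) and premise 9, O(not r -> n), we obtain O(n).
Premise 6 is O(not q -> not n); contrapositively O(n -> q). Since O(n) holds, K gives O(q).
With premise 2, O(q -> h), the K-axiom yields O(h).
With premise 7, O(h -> m), the K-axiom yields O(m).
Premise 13, O(u -> not m), contraposes to O(m -> not u); with O(m) we get O(not u).
Premises 3, 4, 5, 10, 11, 12 do not contribute to this derivation.
Thus O(not u), which is F(u): u is forbidden.

Forbidden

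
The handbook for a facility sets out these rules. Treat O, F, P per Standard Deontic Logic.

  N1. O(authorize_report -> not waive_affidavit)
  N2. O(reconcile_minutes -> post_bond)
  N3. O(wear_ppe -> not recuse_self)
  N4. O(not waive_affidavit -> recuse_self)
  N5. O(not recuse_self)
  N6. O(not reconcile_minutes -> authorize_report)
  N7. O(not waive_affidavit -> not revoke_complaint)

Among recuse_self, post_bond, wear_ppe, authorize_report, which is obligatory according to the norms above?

post_bond

From premise 5 we have O(not recuse_self).
The contrapositive of premise 4 (O(not waive_affidavit -> recuse_self)) is O(not recuse_self -> waive_affidavit), and O(not recuse_self) is already established, so O(waive_affidavit).
Premise 1 is O(authorize_report -> not waive_affidavit); contrapositively O(waive_affidavit -> not authorize_report). Since O(waive_affidavit) holds, K gives O(not authorize_report).
Premise 6 is O(not reconcile_minutes -> authorize_report); contrapositively O(not authorize_report -> reconcile_minutes). Since O(not authorize_report) holds, K gives O(reconcile_minutes).
With premise 2, O(reconcile_minutes -> post_bond), the K-axiom yields O(post_bond).
So O(post_bond) holds — post_bond is obligatory. None of the other listed options is made obligatory by any chain of premises.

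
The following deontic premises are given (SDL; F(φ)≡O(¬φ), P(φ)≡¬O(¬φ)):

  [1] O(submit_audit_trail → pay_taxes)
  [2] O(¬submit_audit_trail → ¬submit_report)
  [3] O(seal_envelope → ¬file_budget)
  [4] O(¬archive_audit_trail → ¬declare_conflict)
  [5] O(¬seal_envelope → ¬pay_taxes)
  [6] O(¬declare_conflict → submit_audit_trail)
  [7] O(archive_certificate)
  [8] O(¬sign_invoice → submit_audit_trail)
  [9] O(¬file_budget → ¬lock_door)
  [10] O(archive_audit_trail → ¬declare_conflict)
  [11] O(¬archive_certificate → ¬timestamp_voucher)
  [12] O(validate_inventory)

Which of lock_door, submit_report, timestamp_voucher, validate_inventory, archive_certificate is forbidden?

By case analysis on archive_audit_trail: premise 10 gives O(archive_audit_trail → ¬declare_conflict) and premise 4 gives O(¬archive_audit_trail → ¬declare_conflict), so O(¬declare_conflict) either way.
Premise 6 is O(¬declare_conflict → submit_audit_trail); since O(¬declare_conflict), deontic closure gives O(submit_audit_trail).
With premise 1, O(submit_audit_trail → pay_taxes), the K-axiom yields O(pay_taxes).
The contrapositive of premise 5 (O(¬seal_envelope → ¬pay_taxes)) is O(pay_taxes → seal_envelope), and O(pay_taxes) is already established, so O(seal_envelope).
From O(seal_envelope) and premise 3, O(seal_envelope → ¬file_budget), we obtain O(¬file_budget).
From O(¬file_budget) and premise 9, O(¬file_budget → ¬lock_door), we obtain O(¬lock_door).
So O(¬lock_door) holds, i.e. lock_door is forbidden. None of the other listed options is forbidden under the premises.

lock_door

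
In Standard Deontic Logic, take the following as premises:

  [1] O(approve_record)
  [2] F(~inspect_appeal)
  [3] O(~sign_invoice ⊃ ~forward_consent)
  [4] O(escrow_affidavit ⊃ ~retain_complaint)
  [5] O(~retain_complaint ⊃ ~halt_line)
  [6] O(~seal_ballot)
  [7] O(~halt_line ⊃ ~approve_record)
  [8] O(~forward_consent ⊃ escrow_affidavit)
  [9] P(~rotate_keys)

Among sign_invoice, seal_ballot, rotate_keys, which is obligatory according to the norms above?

Premise 1 gives O(approve_record).
Premise 7, O(~halt_line ⊃ ~approve_record), contraposes to O(approve_record ⊃ halt_line); with O(approve_record) we get O(halt_line).
Premise 5 is O(~retain_complaint ⊃ ~halt_line); contrapositively O(halt_line ⊃ retain_complaint). Since O(halt_line) holds, K gives O(retain_complaint).
Premise 4, O(escrow_affidavit ⊃ ~retain_complaint), contraposes to O(retain_complaint ⊃ ~escrow_affidavit); with O(retain_complaint) we get O(~escrow_affidavit).
The contrapositive of premise 8 (O(~forward_consent ⊃ escrow_affidavit)) is O(~escrow_affidavit ⊃ forward_consent), and O(~escrow_affidavit) is already established, so O(forward_consent).
Premise 3 is O(~sign_invoice ⊃ ~forward_consent); contrapositively O(forward_consent ⊃ sign_invoice). Since O(forward_consent) holds, K gives O(sign_invoice).
So O(sign_invoice) holds — sign_invoice is obligatory. None of the other listed options is made obligatory by any chain of premises.

sign_invoice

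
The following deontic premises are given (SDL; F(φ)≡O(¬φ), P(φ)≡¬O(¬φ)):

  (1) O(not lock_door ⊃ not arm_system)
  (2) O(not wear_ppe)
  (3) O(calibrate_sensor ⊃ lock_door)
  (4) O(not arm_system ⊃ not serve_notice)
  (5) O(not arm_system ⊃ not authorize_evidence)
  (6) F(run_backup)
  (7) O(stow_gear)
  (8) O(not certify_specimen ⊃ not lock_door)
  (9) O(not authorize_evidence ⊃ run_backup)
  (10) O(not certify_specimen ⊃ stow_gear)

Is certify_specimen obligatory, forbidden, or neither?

Premise 6 is F(run_backup), i.e. O(not run_backup).
Premise 9, O(not authorize_evidence ⊃ run_backup), contraposes to O(not run_backup ⊃ authorize_evidence); with O(not run_backup) we get O(authorize_evidence).
Premise 5 is O(not arm_system ⊃ not authorize_evidence); contrapositively O(authorize_evidence ⊃ arm_system). Since O(authorize_evidence) holds, K gives O(arm_system).
The contrapositive of premise 1 (O(not lock_door ⊃ not arm_system)) is O(arm_system ⊃ lock_door), and O(arm_system) is already established, so O(lock_door).
The contrapositive of premise 8 (O(not certify_specimen ⊃ not lock_door)) is O(lock_door ⊃ certify_specimen), and O(lock_door) is already established, so O(certify_specimen).
Premises 2, 3, 4, 7, 10 do not contribute to this derivation.
Hence certify_specimen is obligatory.

Obligatory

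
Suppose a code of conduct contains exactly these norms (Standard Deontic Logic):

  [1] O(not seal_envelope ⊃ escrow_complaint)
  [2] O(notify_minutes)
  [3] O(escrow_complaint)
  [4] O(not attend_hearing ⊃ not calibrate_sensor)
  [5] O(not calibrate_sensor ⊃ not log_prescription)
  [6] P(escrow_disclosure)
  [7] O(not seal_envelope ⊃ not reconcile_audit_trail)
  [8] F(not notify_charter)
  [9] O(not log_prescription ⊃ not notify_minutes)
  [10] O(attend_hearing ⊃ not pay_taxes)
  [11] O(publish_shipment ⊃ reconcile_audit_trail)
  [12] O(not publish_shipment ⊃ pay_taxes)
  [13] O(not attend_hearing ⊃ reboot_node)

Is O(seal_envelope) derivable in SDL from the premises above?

Premise 2 gives O(notify_minutes).
Premise 9, O(not log_prescription ⊃ not notify_minutes), contraposes to O(notify_minutes ⊃ log_prescription); with O(notify_minutes) we get O(log_prescription).
Premise 5 is O(not calibrate_sensor ⊃ not log_prescription); contrapositively O(log_prescription ⊃ calibrate_sensor). Since O(log_prescription) holds, K gives O(calibrate_sensor).
Premise 4, O(not attend_hearing ⊃ not calibrate_sensor), contraposes to O(calibrate_sensor ⊃ attend_hearing); with O(calibrate_sensor) we get O(attend_hearing).
With premise 10, O(attend_hearing ⊃ not pay_taxes), the K-axiom yields O(not pay_taxes).
Premise 12, O(not publish_shipment ⊃ pay_taxes), contraposes to O(not pay_taxes ⊃ publish_shipment); with O(not pay_taxes) we get O(publish_shipment).
Premise 11 is O(publish_shipment ⊃ reconcile_audit_trail); since O(publish_shipment), deontic closure gives O(reconcile_audit_trail).
Premise 7 is O(not seal_envelope ⊃ not reconcile_audit_trail); contrapositively O(reconcile_audit_trail ⊃ seal_envelope). Since O(reconcile_audit_trail) holds, K gives O(seal_envelope).
Premises 1, 3, 6, 8, 13 do not contribute to this derivation.
So O(seal_envelope) follows.

Yes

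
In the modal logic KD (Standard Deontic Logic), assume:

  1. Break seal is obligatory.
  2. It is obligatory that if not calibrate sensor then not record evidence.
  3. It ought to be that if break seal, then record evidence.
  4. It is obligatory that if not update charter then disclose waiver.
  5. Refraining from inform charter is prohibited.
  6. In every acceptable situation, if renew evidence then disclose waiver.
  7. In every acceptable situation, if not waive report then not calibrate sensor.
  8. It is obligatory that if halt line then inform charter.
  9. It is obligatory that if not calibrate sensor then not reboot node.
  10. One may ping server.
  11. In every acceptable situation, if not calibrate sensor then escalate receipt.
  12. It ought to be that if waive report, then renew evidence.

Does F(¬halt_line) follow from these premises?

Premise 8 is O(halt_line → inform_charter); even if O(inform_charter) held, inferring O(halt_line) would be affirming the consequent — invalid.
No other premise forces O(halt_line). An ideal world satisfying every premise can still have ¬halt_line true, so F(¬halt_line) is not derivable.

No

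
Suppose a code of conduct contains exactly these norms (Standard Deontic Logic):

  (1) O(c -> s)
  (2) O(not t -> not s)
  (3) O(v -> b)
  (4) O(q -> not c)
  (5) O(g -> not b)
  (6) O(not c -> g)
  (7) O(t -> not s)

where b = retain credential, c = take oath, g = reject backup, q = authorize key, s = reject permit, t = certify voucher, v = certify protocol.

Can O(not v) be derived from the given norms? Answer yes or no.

Yes

Premises 2 and 7 are O(not t -> not s) and O(t -> not s); every ideal world satisfies not t or t, so in either case not s holds — hence O(not s).
The contrapositive of premise 1 (O(c -> s)) is O(not s -> not c), and O(not s) is already established, so O(not c).
Premise 6 is O(not c -> g); since O(not c), deontic closure gives O(g).
From O(g) and premise 5, O(g -> not b), we obtain O(not b).
Premise 3 is O(v -> b); contrapositively O(not b -> not v). Since O(not b) holds, K gives O(not v).
Premise 4 does not contribute to this derivation.
So O(not v) follows.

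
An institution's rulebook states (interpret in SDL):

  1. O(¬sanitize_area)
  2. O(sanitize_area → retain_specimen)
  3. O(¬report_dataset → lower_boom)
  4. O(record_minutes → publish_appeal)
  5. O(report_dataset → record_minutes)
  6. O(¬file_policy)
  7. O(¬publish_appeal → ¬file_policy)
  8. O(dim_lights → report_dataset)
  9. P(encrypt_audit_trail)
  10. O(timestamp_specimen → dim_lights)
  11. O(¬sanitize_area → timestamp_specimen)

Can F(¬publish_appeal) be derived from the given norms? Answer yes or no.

Premise 1 gives O(¬sanitize_area).
From O(¬sanitize_area) and premise 11, O(¬sanitize_area → timestamp_specimen), we obtain O(timestamp_specimen).
From O(timestamp_specimen) and premise 10, O(timestamp_specimen → dim_lights), we obtain O(dim_lights).
Applying K to premise 8 (O(dim_lights → report_dataset)) and O(dim_lights) yields O(report_dataset).
Premise 5 is O(report_dataset → record_minutes); since O(report_dataset), deontic closure gives O(record_minutes).
With premise 4, O(record_minutes → publish_appeal), the K-axiom yields O(publish_appeal).
Premises 2, 3, 6, 7, 9 do not contribute to this derivation.
So O(publish_appeal) holds, i.e. F(¬publish_appeal). The claim follows.

Yes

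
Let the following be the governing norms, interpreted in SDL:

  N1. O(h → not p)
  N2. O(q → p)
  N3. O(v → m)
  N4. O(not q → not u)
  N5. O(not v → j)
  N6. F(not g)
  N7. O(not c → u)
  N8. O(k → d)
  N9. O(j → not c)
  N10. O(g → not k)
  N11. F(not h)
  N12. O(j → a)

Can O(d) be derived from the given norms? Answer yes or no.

No

Premise 8 is O(k → d), but O(k) is not derivable from the premises, so it does not yield O(d).
No other premise forces O(d). An ideal world satisfying every premise can still have d false, so O(d) is not derivable.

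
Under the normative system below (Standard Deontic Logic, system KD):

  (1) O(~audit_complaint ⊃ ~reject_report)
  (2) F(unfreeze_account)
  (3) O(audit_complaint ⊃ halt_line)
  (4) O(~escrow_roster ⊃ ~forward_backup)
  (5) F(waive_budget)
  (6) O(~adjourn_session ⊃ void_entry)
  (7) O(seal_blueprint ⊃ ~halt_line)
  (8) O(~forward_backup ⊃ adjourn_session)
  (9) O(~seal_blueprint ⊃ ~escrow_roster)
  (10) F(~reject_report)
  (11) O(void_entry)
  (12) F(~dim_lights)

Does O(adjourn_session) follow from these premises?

F(~reject_report) at premise 10 means O(reject_report).
Premise 1, O(~audit_complaint ⊃ ~reject_report), contraposes to O(reject_report ⊃ audit_complaint); with O(reject_report) we get O(audit_complaint).
From O(audit_complaint) and premise 3, O(audit_complaint ⊃ halt_line), we obtain O(halt_line).
Premise 7 is O(seal_blueprint ⊃ ~halt_line); contrapositively O(halt_line ⊃ ~seal_blueprint). Since O(halt_line) holds, K gives O(~seal_blueprint).
With premise 9, O(~seal_blueprint ⊃ ~escrow_roster), the K-axiom yields O(~escrow_roster).
With premise 4, O(~escrow_roster ⊃ ~forward_backup), the K-axiom yields O(~forward_backup).
Applying K to premise 8 (O(~forward_backup ⊃ adjourn_session)) and O(~forward_backup) yields O(adjourn_session).
Premises 2, 5, 6, 11, 12 do not contribute to this derivation.
So O(adjourn_session) follows.

Yes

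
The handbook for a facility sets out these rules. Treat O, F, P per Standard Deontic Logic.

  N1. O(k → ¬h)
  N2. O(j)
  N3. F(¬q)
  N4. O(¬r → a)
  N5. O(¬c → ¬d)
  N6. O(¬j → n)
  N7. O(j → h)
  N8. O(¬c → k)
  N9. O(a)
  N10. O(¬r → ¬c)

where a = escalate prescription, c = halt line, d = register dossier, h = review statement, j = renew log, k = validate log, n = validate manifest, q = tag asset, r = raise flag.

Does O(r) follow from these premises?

Yes

Premise 2 states O(j) outright.
Premise 7 is O(j → h); since O(j), deontic closure gives O(h).
Premise 1 is O(k → ¬h); contrapositively O(h → ¬k). Since O(h) holds, K gives O(¬k).
Premise 8, O(¬c → k), contraposes to O(¬k → c); with O(¬k) we get O(c).
The contrapositive of premise 10 (O(¬r → ¬c)) is O(c → r), and O(c) is already established, so O(r).
Premises 3, 4, 5, 6, 9 do not contribute to this derivation.
So O(r) follows.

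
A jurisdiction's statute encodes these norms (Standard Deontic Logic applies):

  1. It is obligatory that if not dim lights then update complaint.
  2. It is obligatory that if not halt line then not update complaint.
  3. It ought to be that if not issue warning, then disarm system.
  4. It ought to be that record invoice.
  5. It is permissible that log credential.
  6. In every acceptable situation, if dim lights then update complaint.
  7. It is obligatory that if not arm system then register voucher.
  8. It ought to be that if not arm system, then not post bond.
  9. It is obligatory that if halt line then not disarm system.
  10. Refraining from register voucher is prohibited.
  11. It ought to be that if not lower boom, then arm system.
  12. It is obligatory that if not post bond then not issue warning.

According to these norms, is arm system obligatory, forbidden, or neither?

Premises 1 and 6 cover both cases: O(¬dim_lights → update_complaint) and O(dim_lights → update_complaint). Since ¬dim_lights ∨ dim_lights is a tautology, O(update_complaint) follows.
Premise 2 is O(¬halt_line → ¬update_complaint); contrapositively O(update_complaint → halt_line). Since O(update_complaint) holds, K gives O(halt_line).
Applying K to premise 9 (O(halt_line → ¬disarm_system)) and O(halt_line) yields O(¬disarm_system).
Premise 3, O(¬issue_warning → disarm_system), contraposes to O(¬disarm_system → issue_warning); with O(¬disarm_system) we get O(issue_warning).
Premise 12, O(¬post_bond → ¬issue_warning), contraposes to O(issue_warning → post_bond); with O(issue_warning) we get O(post_bond).
Premise 8 is O(¬arm_system → ¬post_bond); contrapositively O(post_bond → arm_system). Since O(post_bond) holds, K gives O(arm_system).
Premises 4, 5, 7, 10, 11 do not contribute to this derivation.
Hence arm_system is obligatory.

Obligatory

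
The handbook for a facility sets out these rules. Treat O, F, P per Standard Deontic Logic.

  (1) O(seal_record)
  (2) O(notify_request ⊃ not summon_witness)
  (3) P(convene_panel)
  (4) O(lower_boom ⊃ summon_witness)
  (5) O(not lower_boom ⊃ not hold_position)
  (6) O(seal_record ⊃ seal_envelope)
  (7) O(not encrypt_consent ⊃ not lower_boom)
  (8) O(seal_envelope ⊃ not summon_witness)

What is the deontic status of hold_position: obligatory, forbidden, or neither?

Premise 1 gives O(seal_record).
Premise 6 is O(seal_record ⊃ seal_envelope); since O(seal_record), deontic closure gives O(seal_envelope).
Applying K to premise 8 (O(seal_envelope ⊃ not summon_witness)) and O(seal_envelope) yields O(not summon_witness).
Premise 4, O(lower_boom ⊃ summon_witness), contraposes to O(not summon_witness ⊃ not lower_boom); with O(not summon_witness) we get O(not lower_boom).
Premise 5 is O(not lower_boom ⊃ not hold_position); since O(not lower_boom), deontic closure gives O(not hold_position).
Premises 2, 3, 7 do not contribute to this derivation.
Thus O(not hold_position), which is F(hold_position): hold_position is forbidden.

Forbidden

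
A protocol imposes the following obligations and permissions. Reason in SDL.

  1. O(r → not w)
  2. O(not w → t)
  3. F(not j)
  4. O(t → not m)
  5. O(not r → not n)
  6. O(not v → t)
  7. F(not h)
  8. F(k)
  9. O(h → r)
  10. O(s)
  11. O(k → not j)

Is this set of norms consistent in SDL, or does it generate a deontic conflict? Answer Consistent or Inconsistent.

Consistent

Premise 11 is O(k → not j), but O(k) is not derivable from the premises, so it does not yield O(not j).
So O(not j) is not derivable, and the apparent clash with O(j) does not arise.
A world satisfying every obligation exists (e.g. h=true, j=true, k=false, m=false, n=false, r=true, s=true, t=true, v=false, w=false); no atom is both obligatory and forbidden, so the set is consistent.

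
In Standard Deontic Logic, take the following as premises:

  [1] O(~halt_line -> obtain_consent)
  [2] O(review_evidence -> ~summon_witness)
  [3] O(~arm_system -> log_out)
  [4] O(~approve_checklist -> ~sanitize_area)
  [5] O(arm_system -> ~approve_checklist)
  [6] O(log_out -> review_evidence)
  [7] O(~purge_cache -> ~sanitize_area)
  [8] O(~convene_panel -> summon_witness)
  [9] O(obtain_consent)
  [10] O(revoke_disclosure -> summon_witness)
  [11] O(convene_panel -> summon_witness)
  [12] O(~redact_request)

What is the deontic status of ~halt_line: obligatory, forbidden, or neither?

Premise 1 is O(~halt_line -> obtain_consent); even if O(obtain_consent) held, inferring O(~halt_line) would be affirming the consequent — invalid.
No premise or chain of K-axiom applications forces O(~halt_line), and none forces O(halt_line). So ~halt_line is neither obligatory nor forbidden under these norms.

Neither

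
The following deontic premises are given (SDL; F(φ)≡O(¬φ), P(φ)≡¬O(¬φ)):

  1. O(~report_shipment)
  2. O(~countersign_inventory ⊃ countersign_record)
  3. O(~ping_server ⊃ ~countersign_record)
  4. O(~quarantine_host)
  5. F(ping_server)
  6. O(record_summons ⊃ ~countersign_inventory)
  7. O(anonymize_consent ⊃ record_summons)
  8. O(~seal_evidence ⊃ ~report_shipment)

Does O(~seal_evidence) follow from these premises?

Premise 8 is O(~seal_evidence ⊃ ~report_shipment); even if O(~report_shipment) held, inferring O(~seal_evidence) would be affirming the consequent — invalid.
No other premise forces O(~seal_evidence). An ideal world satisfying every premise can still have ~seal_evidence false, so O(~seal_evidence) is not derivable.

No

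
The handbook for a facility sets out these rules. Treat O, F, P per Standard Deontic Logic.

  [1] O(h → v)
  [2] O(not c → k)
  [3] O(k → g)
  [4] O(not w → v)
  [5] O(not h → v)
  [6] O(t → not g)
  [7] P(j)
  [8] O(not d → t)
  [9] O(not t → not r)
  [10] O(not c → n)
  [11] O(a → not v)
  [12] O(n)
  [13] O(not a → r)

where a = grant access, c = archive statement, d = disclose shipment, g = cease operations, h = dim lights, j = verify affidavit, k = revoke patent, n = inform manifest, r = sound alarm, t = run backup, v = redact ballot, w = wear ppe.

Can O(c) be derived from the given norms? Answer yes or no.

Premises 5 and 1 cover both cases: O(not h → v) and O(h → v). Since not h ∨ h is a tautology, O(v) follows.
Premise 11 is O(a → not v); contrapositively O(v → not a). Since O(v) holds, K gives O(not a).
Premise 13 is O(not a → r); since O(not a), deontic closure gives O(r).
The contrapositive of premise 9 (O(not t → not r)) is O(r → t), and O(r) is already established, so O(t).
Applying K to premise 6 (O(t → not g)) and O(t) yields O(not g).
Premise 3 is O(k → g); contrapositively O(not g → not k). Since O(not g) holds, K gives O(not k).
Premise 2, O(not c → k), contraposes to O(not k → c); with O(not k) we get O(c).
Premises 4, 7, 8, 10, 12 do not contribute to this derivation.
So O(c) follows.

Yes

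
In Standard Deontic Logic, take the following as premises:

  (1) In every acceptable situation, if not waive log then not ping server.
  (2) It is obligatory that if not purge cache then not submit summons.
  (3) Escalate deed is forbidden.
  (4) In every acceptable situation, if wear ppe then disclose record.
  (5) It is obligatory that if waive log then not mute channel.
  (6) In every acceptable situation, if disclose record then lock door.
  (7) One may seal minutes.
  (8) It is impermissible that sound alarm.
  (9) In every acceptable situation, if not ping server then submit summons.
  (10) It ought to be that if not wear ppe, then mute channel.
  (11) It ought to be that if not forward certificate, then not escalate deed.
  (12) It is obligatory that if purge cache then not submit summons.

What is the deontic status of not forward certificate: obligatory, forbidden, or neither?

Neither

Premise 11 is O(¬forward_certificate → ¬escalate_deed); even if O(¬escalate_deed) held, inferring O(¬forward_certificate) would be affirming the consequent — invalid.
No premise or chain of K-axiom applications forces O(¬forward_certificate), and none forces O(forward_certificate). So ¬forward_certificate is neither obligatory nor forbidden under these norms.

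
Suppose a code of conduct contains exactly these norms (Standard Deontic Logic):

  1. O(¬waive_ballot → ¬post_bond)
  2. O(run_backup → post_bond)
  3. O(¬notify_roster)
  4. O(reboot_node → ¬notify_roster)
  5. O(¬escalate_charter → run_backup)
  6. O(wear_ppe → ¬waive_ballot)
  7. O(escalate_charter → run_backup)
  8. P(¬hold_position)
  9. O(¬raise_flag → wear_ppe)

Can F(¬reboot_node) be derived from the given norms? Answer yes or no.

No

Premise 4 is O(reboot_node → ¬notify_roster); even if O(¬notify_roster) held, inferring O(reboot_node) would be affirming the consequent — invalid.
No other premise forces O(reboot_node). An ideal world satisfying every premise can still have ¬reboot_node true, so F(¬reboot_node) is not derivable.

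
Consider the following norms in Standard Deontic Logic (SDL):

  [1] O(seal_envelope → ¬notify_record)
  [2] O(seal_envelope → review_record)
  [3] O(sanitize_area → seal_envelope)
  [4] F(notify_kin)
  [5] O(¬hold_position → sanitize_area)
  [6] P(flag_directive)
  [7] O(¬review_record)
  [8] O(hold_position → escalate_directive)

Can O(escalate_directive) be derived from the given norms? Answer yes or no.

Yes

Premise 7 gives O(¬review_record).
Premise 2 is O(seal_envelope → review_record); contrapositively O(¬review_record → ¬seal_envelope). Since O(¬review_record) holds, K gives O(¬seal_envelope).
Premise 3, O(sanitize_area → seal_envelope), contraposes to O(¬seal_envelope → ¬sanitize_area); with O(¬seal_envelope) we get O(¬sanitize_area).
Premise 5, O(¬hold_position → sanitize_area), contraposes to O(¬sanitize_area → hold_position); with O(¬sanitize_area) we get O(hold_position).
With premise 8, O(hold_position → escalate_directive), the K-axiom yields O(escalate_directive).
Premises 1, 4, 6 do not contribute to this derivation.
So O(escalate_directive) follows.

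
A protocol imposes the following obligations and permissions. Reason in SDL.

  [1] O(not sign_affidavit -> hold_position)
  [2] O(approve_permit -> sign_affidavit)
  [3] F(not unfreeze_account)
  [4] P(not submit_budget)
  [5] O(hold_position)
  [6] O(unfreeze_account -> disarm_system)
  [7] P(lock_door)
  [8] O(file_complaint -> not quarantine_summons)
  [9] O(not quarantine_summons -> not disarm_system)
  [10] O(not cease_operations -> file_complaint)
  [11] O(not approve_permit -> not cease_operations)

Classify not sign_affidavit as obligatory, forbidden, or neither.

Forbidden

Premise 3 is F(not unfreeze_account), i.e. O(unfreeze_account).
Applying K to premise 6 (O(unfreeze_account -> disarm_system)) and O(unfreeze_account) yields O(disarm_system).
Premise 9 is O(not quarantine_summons -> not disarm_system); contrapositively O(disarm_system -> quarantine_summons). Since O(disarm_system) holds, K gives O(quarantine_summons).
The contrapositive of premise 8 (O(file_complaint -> not quarantine_summons)) is O(quarantine_summons -> not file_complaint), and O(quarantine_summons) is already established, so O(not file_complaint).
Premise 10 is O(not cease_operations -> file_complaint); contrapositively O(not file_complaint -> cease_operations). Since O(not file_complaint) holds, K gives O(cease_operations).
The contrapositive of premise 11 (O(not approve_permit -> not cease_operations)) is O(cease_operations -> approve_permit), and O(cease_operations) is already established, so O(approve_permit).
Applying K to premise 2 (O(approve_permit -> sign_affidavit)) and O(approve_permit) yields O(sign_affidavit).
Premises 1, 4, 5, 7 do not contribute to this derivation.
Thus O(sign_affidavit), which is F(not sign_affidavit): not sign_affidavit is forbidden.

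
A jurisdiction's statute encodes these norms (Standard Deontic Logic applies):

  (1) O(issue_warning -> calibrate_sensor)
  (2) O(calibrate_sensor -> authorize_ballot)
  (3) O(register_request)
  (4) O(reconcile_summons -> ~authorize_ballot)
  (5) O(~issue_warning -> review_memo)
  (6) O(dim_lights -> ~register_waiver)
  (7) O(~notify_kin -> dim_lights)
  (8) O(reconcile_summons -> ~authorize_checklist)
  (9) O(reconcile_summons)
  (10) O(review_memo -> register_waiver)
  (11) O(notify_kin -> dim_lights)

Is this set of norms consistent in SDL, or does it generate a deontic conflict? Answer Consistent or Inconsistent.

Inconsistent

By case analysis on notify_kin: premise 11 gives O(notify_kin -> dim_lights) and premise 7 gives O(~notify_kin -> dim_lights), so O(dim_lights) either way.
Applying K to premise 6 (O(dim_lights -> ~register_waiver)) and O(dim_lights) yields O(~register_waiver).
The contrapositive of premise 10 (O(review_memo -> register_waiver)) is O(~register_waiver -> ~review_memo), and O(~register_waiver) is already established, so O(~review_memo).
Premise 5, O(~issue_warning -> review_memo), contraposes to O(~review_memo -> issue_warning); with O(~review_memo) we get O(issue_warning).
Premise 1 is O(issue_warning -> calibrate_sensor); since O(issue_warning), deontic closure gives O(calibrate_sensor).
From O(calibrate_sensor) and premise 2, O(calibrate_sensor -> authorize_ballot), we obtain O(authorize_ballot).
Premise 4, O(reconcile_summons -> ~authorize_ballot), contraposes to O(authorize_ballot -> ~reconcile_summons); with O(authorize_ballot) we get O(~reconcile_summons).
Yet premise 9 states O(reconcile_summons).
We now have both O(~reconcile_summons) and O(reconcile_summons) — reconcile_summons is simultaneously obligatory and forbidden, violating the D-axiom.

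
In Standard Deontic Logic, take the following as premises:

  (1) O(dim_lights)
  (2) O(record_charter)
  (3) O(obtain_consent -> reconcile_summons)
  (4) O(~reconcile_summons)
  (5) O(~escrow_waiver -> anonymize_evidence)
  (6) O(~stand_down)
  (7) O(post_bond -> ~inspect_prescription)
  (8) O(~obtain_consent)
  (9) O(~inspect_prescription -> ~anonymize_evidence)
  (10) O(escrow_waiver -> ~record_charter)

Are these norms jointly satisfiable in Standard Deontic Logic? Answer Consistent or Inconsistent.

Premise 3 is O(obtain_consent -> reconcile_summons), but O(obtain_consent) is not derivable from the premises, so it does not yield O(reconcile_summons).
So O(reconcile_summons) is not derivable, and the apparent clash with O(~reconcile_summons) does not arise.
A world satisfying every obligation exists (e.g. anonymize_evidence=true, dim_lights=true, escrow_waiver=false, inspect_prescription=true, obtain_consent=false, post_bond=false, reconcile_summons=false, record_charter=true, stand_down=false); no atom is both obligatory and forbidden, so the set is consistent.

Consistent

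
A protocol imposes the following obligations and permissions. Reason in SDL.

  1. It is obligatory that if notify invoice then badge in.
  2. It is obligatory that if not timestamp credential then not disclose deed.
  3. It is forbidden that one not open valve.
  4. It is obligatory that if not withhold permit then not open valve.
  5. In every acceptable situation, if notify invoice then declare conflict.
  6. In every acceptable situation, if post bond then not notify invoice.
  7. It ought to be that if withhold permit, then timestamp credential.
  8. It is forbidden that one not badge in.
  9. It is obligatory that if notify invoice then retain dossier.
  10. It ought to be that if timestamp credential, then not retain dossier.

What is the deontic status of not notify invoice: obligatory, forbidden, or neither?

Obligatory

Premise 3 is F(¬open_valve), i.e. O(open_valve).
Premise 4 is O(¬withhold_permit → ¬open_valve); contrapositively O(open_valve → withhold_permit). Since O(open_valve) holds, K gives O(withhold_permit).
With premise 7, O(withhold_permit → timestamp_credential), the K-axiom yields O(timestamp_credential).
From O(timestamp_credential) and premise 10, O(timestamp_credential → ¬retain_dossier), we obtain O(¬retain_dossier).
The contrapositive of premise 9 (O(notify_invoice → retain_dossier)) is O(¬retain_dossier → ¬notify_invoice), and O(¬retain_dossier) is already established, so O(¬notify_invoice).
Premises 1, 2, 5, 6, 8 do not contribute to this derivation.
Hence ¬notify_invoice is obligatory.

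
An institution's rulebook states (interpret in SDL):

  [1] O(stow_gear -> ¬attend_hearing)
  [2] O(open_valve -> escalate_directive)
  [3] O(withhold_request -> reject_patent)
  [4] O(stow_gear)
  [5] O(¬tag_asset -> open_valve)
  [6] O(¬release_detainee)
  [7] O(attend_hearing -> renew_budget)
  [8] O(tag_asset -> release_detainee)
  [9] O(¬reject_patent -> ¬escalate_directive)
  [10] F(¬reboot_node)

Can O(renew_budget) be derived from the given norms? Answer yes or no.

No

Premise 7 is O(attend_hearing -> renew_budget), but O(attend_hearing) is not derivable from the premises, so it does not yield O(renew_budget).
No other premise forces O(renew_budget). An ideal world satisfying every premise can still have renew_budget false, so O(renew_budget) is not derivable.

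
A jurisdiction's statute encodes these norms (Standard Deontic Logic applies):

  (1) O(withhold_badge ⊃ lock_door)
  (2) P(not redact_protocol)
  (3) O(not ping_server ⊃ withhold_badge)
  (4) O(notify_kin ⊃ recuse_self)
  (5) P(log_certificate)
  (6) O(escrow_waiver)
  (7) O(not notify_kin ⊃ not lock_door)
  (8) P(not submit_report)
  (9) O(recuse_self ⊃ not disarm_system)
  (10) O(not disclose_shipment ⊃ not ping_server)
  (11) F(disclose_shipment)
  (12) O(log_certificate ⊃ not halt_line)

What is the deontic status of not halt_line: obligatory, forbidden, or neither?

Premise 12 is O(log_certificate ⊃ not halt_line), but O(log_certificate) is not derivable from the premises (the permission P(log_certificate) asserts only not O(not log_certificate), not O(log_certificate)), so it does not yield O(not halt_line).
No premise or chain of K-axiom applications forces O(not halt_line), and none forces O(halt_line). So not halt_line is neither obligatory nor forbidden under these norms.

Neither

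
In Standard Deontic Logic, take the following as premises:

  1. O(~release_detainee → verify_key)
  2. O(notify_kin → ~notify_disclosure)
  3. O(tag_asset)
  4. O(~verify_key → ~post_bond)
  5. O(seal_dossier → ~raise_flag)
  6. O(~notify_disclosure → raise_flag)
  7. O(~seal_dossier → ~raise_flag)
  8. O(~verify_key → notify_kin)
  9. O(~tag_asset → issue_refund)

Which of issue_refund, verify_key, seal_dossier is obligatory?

verify_key

By case analysis on seal_dossier: premise 5 gives O(seal_dossier → ~raise_flag) and premise 7 gives O(~seal_dossier → ~raise_flag), so O(~raise_flag) either way.
Premise 6 is O(~notify_disclosure → raise_flag); contrapositively O(~raise_flag → notify_disclosure). Since O(~raise_flag) holds, K gives O(notify_disclosure).
Premise 2, O(notify_kin → ~notify_disclosure), contraposes to O(notify_disclosure → ~notify_kin); with O(notify_disclosure) we get O(~notify_kin).
Premise 8 is O(~verify_key → notify_kin); contrapositively O(~notify_kin → verify_key). Since O(~notify_kin) holds, K gives O(verify_key).
So O(verify_key) holds — verify_key is obligatory. None of the other listed options is made obligatory by any chain of premises.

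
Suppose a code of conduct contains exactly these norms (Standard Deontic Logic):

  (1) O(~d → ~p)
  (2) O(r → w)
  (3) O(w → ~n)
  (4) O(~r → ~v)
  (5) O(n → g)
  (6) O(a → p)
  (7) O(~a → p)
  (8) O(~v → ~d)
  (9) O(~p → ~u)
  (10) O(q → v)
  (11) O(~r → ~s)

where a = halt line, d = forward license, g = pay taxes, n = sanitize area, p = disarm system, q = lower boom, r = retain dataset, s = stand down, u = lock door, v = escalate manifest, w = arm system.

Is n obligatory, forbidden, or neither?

Forbidden

Premises 6 and 7 cover both cases: O(a → p) and O(~a → p). Since a ∨ ~a is a tautology, O(p) follows.
Premise 1 is O(~d → ~p); contrapositively O(p → d). Since O(p) holds, K gives O(d).
Premise 8, O(~v → ~d), contraposes to O(d → v); with O(d) we get O(v).
The contrapositive of premise 4 (O(~r → ~v)) is O(v → r), and O(v) is already established, so O(r).
Applying K to premise 2 (O(r → w)) and O(r) yields O(w).
Premise 3 is O(w → ~n); since O(w), deontic closure gives O(~n).
Premises 5, 9, 10, 11 do not contribute to this derivation.
Thus O(~n), which is F(n): n is forbidden.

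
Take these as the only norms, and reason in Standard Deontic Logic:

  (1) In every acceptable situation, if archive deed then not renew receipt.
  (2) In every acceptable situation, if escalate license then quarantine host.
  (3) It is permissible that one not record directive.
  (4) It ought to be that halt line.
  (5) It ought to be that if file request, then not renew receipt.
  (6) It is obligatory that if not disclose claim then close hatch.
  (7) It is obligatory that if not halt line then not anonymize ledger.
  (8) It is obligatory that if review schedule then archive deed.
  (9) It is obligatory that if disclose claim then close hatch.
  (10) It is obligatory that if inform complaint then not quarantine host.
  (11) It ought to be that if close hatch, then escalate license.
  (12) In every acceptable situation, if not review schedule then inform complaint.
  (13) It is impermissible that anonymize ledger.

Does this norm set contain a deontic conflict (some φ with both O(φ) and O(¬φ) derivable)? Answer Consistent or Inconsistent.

Premise 7 is O(¬halt_line → ¬anonymize_ledger); even if O(¬anonymize_ledger) held, inferring O(¬halt_line) would be affirming the consequent — invalid.
So O(¬halt_line) is not derivable, and the apparent clash with O(halt_line) does not arise.
A world satisfying every obligation exists (e.g. anonymize_ledger=false, archive_deed=true, close_hatch=true, disclose_claim=false, escalate_license=true, file_request=false, halt_line=true, inform_complaint=false, quarantine_host=true, record_directive=false, renew_receipt=false, review_schedule=true); no atom is both obligatory and forbidden, so the set is consistent.

Consistent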